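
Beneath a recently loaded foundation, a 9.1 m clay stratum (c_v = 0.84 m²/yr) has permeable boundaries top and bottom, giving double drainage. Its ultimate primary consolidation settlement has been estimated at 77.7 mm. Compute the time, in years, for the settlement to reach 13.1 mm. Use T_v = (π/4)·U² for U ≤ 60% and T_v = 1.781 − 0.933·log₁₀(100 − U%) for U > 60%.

Drainage path length: H_d = H/2 = 4.55 m (double drainage).
U = S(t)/S_ult = 13.1/77.7 = 0.1686.
U ≤ 60%: T_v = (π/4)·U² = (π/4)×0.1686² = 0.022325.
t = T_v·H_d²/c_v = 0.022325×4.55²/0.84 = 0.5502 years.

t ≈ 0.55 years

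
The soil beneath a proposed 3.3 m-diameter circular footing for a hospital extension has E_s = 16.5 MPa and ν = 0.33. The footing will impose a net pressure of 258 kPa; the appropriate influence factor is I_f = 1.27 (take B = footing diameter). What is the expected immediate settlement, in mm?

Immediate (elastic) settlement: S_e = q·B·(1−ν²)/E_s · I_f.
E_s = 16.5 MPa = 16500 kPa.
S_e = 258 × 3.3 × (1 − 0.33²) / 16500 × 1.27
    = 258 × 3.3 × 0.8911 / 16500 × 1.27
    = 0.0584 m = 58.4 mm

S_e ≈ 58.4 mm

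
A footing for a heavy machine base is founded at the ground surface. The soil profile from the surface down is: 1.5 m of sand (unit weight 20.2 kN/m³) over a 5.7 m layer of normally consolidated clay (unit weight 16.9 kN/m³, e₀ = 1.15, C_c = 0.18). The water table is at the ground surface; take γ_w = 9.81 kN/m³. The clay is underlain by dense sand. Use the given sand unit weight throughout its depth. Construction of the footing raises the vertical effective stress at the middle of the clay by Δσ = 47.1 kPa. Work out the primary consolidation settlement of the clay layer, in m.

S_c ≈ 0.174 m

Mid-depth of clay below the ground surface: z = 1.5 + 5.7/2 = 4.35 m.
Total vertical stress at mid-clay: σ_v = 20.2×1.5 + 16.9×2.85 = 78.465 kPa.
Pore pressure: u = 9.81×(4.35 − 0) = 42.673 kPa.
Initial effective stress: σ'_0 = σ_v − u = 78.465 − 42.673 = 35.792 kPa.
Final effective stress: σ'_f = σ'_0 + Δσ = 35.792 + 47.1 = 82.892 kPa.
Normally consolidated clay, so the full stress increment lies on the virgin compression line:
S_c = C_c·H/(1+e₀)·log₁₀(σ'_f/σ'_0) = 0.18×5.7/(1+1.15)×log₁₀(82.892/35.792)
    = 0.47721 × 0.36473 = 0.1741 m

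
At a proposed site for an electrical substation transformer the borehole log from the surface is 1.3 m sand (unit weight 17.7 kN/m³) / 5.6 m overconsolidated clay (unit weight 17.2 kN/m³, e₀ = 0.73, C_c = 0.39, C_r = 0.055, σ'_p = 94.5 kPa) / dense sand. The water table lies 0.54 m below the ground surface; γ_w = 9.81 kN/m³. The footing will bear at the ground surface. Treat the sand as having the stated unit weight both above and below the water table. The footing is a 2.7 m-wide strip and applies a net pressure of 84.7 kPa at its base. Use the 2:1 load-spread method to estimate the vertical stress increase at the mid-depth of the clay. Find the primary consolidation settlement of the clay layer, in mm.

Mid-depth of clay below the ground surface: z = 1.3 + 5.6/2 = 4.1 m.
Total vertical stress at mid-clay: σ_v = 17.7×1.3 + 17.2×2.8 = 71.17 kPa.
Pore pressure: u = 9.81×(4.1 − 0.54) = 34.924 kPa.
Initial effective stress: σ'_0 = σ_v − u = 71.17 − 34.924 = 36.246 kPa.
Stress increase at mid-clay by the 2:1 spreading method:
Δσ = qB/(B+z) = 84.7×2.7/(2.7+4.1) = 33.631 kPa
Final effective stress: σ'_f = 36.246 + 33.631 = 69.877 kPa.
σ'_f = 69.877 ≤ σ'_p = 94.5 kPa, so the clay remains overconsolidated and only the recompression index applies:
S_c = C_r·H/(1+e₀)·log₁₀(σ'_f/σ'_0) = 0.055×5.6/1.73×log₁₀(69.877/36.246)
    = 0.17803 × 0.28507 = 0.05075 m

S_c ≈ 50.8 mm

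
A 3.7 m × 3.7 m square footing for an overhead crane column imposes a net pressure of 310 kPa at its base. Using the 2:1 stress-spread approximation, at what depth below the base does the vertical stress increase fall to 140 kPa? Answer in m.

z ≈ 1.81 m

2:1 spreading — at depth z the loaded area has grown by z in each plan dimension:
qB²/(B+z)² = Δσ_z ⇒ z = B(√(q/Δσ_z) − 1) = 3.7×(√(310/140) − 1) = 1.806 m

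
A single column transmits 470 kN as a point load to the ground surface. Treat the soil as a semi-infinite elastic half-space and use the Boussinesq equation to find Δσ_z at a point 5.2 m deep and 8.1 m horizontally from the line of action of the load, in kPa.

Δσ_z ≈ 0.382 kPa

Boussinesq vertical stress below a point load on an elastic half-space:
Δσ_z = 3P/(2πz²) · [1 + (r/z)²]^(−5/2)
r/z = 8.1/5.2 = 1.5577; [1+(r/z)²]^(−5/2) = 0.046015.
Δσ_z = 3×470/(2π×5.2²) × 0.046015 = 8.2991 × 0.046015 = 0.3819 kPa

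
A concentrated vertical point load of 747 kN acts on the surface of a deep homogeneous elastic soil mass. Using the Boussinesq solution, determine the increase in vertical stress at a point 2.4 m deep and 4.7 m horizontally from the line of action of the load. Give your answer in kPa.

Δσ_z ≈ 1.2 kPa

Boussinesq vertical stress below a point load on an elastic half-space:
Δσ_z = 3P/(2πz²) · [1 + (r/z)²]^(−5/2)
r/z = 4.7/2.4 = 1.9583; [1+(r/z)²]^(−5/2) = 0.019453.
Δσ_z = 3×747/(2π×2.4²) × 0.019453 = 61.921 × 0.019453 = 1.205 kPa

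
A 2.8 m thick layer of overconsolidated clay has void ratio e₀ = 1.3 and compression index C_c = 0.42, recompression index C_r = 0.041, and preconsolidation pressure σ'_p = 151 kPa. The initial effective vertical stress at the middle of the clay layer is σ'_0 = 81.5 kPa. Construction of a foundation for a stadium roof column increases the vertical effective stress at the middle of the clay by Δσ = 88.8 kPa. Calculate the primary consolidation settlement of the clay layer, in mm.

S_c ≈ 40.1 mm

Final effective stress: σ'_f = 81.5 + 88.8 = 170.3 kPa.
σ'_f = 170.3 > σ'_p = 151 kPa, so the stress path crosses the preconsolidation pressure — recompression up to σ'_p, then virgin compression beyond:
S_c = H/(1+e₀)·[C_r·log₁₀(σ'_p/σ'_0) + C_c·log₁₀(σ'_f/σ'_p)]
    = 2.8/2.3 × [0.041×log₁₀(151/81.5) + 0.42×log₁₀(170.3/151)]
    = 1.2174 × [0.010981 + 0.02194] = 0.04008 m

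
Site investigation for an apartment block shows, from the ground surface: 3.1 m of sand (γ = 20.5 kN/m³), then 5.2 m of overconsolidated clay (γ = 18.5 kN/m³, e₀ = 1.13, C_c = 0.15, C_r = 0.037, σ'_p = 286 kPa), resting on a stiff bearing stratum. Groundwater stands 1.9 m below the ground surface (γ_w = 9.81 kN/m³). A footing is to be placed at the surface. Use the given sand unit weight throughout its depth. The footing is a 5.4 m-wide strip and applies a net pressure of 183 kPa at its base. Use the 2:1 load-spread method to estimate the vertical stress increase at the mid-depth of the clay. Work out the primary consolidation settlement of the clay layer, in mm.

Mid-depth of clay below the ground surface: z = 3.1 + 5.2/2 = 5.7 m.
Total vertical stress at mid-clay: σ_v = 20.5×3.1 + 18.5×2.6 = 111.65 kPa.
Pore pressure: u = 9.81×(5.7 − 1.9) = 37.278 kPa.
Initial effective stress: σ'_0 = σ_v − u = 111.65 − 37.278 = 74.372 kPa.
Stress increase at mid-clay by the 2:1 spreading method:
Δσ = qB/(B+z) = 183×5.4/(5.4+5.7) = 89.027 kPa
Final effective stress: σ'_f = 74.372 + 89.027 = 163.4 kPa.
σ'_f = 163.4 ≤ σ'_p = 286 kPa, so the clay remains overconsolidated and only the recompression index applies:
S_c = C_r·H/(1+e₀)·log₁₀(σ'_f/σ'_0) = 0.037×5.2/2.13×log₁₀(163.4/74.372)
    = 0.090328 × 0.34184 = 0.03088 m

S_c ≈ 30.9 mm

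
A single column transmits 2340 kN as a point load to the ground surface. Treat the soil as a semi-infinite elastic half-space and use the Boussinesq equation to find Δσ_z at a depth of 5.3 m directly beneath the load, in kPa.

Δσ_z ≈ 39.8 kPa

Boussinesq vertical stress below a point load on an elastic half-space:
Δσ_z = 3P/(2πz²) · [1 + (r/z)²]^(−5/2)
r/z = 0/5.3 = 0; [1+(r/z)²]^(−5/2) = 1.
Δσ_z = 3×2340/(2π×5.3²) × 1 = 39.775 × 1 = 39.77 kPa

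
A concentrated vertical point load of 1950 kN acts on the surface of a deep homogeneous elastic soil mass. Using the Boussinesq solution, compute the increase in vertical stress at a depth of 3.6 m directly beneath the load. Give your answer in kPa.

Δσ_z ≈ 71.8 kPa

Boussinesq vertical stress below a point load on an elastic half-space:
Δσ_z = 3P/(2πz²) · [1 + (r/z)²]^(−5/2)
r/z = 0/3.6 = 0; [1+(r/z)²]^(−5/2) = 1.
Δσ_z = 3×1950/(2π×3.6²) × 1 = 71.841 × 1 = 71.84 kPa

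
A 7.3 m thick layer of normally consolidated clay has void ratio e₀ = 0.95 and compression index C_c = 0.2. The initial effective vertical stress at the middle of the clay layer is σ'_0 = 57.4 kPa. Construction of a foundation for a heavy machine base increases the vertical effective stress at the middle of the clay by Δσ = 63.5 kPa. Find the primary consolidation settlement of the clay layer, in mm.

Final effective stress: σ'_f = σ'_0 + Δσ = 57.4 + 63.5 = 120.9 kPa.
Normally consolidated clay, so the full stress increment lies on the virgin compression line:
S_c = C_c·H/(1+e₀)·log₁₀(σ'_f/σ'_0) = 0.2×7.3/(1+0.95)×log₁₀(120.9/57.4)
    = 0.74872 × 0.32351 = 0.2422 m

S_c ≈ 242 mm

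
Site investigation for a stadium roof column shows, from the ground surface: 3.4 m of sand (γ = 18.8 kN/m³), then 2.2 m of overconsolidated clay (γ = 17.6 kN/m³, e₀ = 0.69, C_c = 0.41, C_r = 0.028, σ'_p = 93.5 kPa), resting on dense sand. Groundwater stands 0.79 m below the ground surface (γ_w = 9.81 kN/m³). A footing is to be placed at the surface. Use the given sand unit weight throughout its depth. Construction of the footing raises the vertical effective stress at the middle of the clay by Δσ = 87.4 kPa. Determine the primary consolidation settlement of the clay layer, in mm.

Mid-depth of clay below the ground surface: z = 3.4 + 2.2/2 = 4.5 m.
Total vertical stress at mid-clay: σ_v = 18.8×3.4 + 17.6×1.1 = 83.28 kPa.
Pore pressure: u = 9.81×(4.5 − 0.79) = 36.395 kPa.
Initial effective stress: σ'_0 = σ_v − u = 83.28 − 36.395 = 46.885 kPa.
Final effective stress: σ'_f = 46.885 + 87.4 = 134.28 kPa.
σ'_f = 134.28 > σ'_p = 93.5 kPa, so the stress path crosses the preconsolidation pressure — recompression up to σ'_p, then virgin compression beyond:
S_c = H/(1+e₀)·[C_r·log₁₀(σ'_p/σ'_0) + C_c·log₁₀(σ'_f/σ'_p)]
    = 2.2/1.69 × [0.028×log₁₀(93.5/46.885) + 0.41×log₁₀(134.28/93.5)]
    = 1.3018 × [0.0083938 + 0.064452] = 0.09483 m

S_c ≈ 94.8 mm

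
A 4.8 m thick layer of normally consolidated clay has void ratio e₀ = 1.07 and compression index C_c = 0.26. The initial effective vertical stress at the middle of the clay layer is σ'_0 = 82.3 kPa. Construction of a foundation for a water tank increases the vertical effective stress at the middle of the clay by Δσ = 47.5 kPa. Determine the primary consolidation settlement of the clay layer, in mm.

Final effective stress: σ'_f = σ'_0 + Δσ = 82.3 + 47.5 = 129.8 kPa.
Normally consolidated clay, so the full stress increment lies on the virgin compression line:
S_c = C_c·H/(1+e₀)·log₁₀(σ'_f/σ'_0) = 0.26×4.8/(1+1.07)×log₁₀(129.8/82.3)
    = 0.6029 × 0.19787 = 0.1193 m

S_c ≈ 119 mm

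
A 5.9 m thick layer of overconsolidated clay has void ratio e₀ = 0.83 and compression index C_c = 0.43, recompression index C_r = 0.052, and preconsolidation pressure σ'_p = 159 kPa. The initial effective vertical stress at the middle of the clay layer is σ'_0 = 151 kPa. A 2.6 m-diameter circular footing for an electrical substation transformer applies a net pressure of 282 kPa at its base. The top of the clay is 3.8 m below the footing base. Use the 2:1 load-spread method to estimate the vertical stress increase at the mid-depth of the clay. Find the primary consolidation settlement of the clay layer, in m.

S_c ≈ 0.0539 m

Mid-depth of clay below the footing base: z = 3.8 + 5.9/2 = 6.75 m.
Stress increase at mid-clay by the 2:1 spreading method:
Δσ ≈ qD²/(D+z)² = 282×2.6²/(2.6+6.75)² = 21.806 kPa
Final effective stress: σ'_f = 151 + 21.806 = 172.81 kPa.
σ'_f = 172.81 > σ'_p = 159 kPa, so the stress path crosses the preconsolidation pressure — recompression up to σ'_p, then virgin compression beyond:
S_c = H/(1+e₀)·[C_r·log₁₀(σ'_p/σ'_0) + C_c·log₁₀(σ'_f/σ'_p)]
    = 5.9/1.83 × [0.052×log₁₀(159/151) + 0.43×log₁₀(172.81/159)]
    = 3.224 × [0.0011658 + 0.015554] = 0.0539 m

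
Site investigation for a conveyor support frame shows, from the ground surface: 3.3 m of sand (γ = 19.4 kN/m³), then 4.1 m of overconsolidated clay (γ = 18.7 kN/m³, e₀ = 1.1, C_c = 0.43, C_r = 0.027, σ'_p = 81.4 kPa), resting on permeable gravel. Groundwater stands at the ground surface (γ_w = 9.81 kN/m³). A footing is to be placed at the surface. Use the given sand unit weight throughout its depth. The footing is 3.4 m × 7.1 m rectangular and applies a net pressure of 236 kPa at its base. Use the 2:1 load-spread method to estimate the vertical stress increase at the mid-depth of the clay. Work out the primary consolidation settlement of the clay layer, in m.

Mid-depth of clay below the ground surface: z = 3.3 + 4.1/2 = 5.35 m.
Total vertical stress at mid-clay: σ_v = 19.4×3.3 + 18.7×2.05 = 102.35 kPa.
Pore pressure: u = 9.81×(5.35 − 0) = 52.483 kPa.
Initial effective stress: σ'_0 = σ_v − u = 102.35 − 52.483 = 49.867 kPa.
Stress increase at mid-clay by the 2:1 spreading method:
Δσ = qBL/((B+z)(L+z)) = 236×3.4×7.1/((3.4+5.35)(7.1+5.35)) = 52.296 kPa
Final effective stress: σ'_f = 49.867 + 52.296 = 102.16 kPa.
σ'_f = 102.16 > σ'_p = 81.4 kPa, so the stress path crosses the preconsolidation pressure — recompression up to σ'_p, then virgin compression beyond:
S_c = H/(1+e₀)·[C_r·log₁₀(σ'_p/σ'_0) + C_c·log₁₀(σ'_f/σ'_p)]
    = 4.1/2.1 × [0.027×log₁₀(81.4/49.867) + 0.43×log₁₀(102.16/81.4)]
    = 1.9524 × [0.0057459 + 0.042422] = 0.09404 m

S_c ≈ 0.094 m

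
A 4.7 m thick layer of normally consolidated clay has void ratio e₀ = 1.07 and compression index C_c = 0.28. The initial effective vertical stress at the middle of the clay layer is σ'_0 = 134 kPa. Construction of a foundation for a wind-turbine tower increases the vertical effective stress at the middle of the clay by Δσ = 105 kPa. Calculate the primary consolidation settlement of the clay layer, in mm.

S_c ≈ 160 mm

Final effective stress: σ'_f = σ'_0 + Δσ = 134 + 105 = 239 kPa.
Normally consolidated clay, so the full stress increment lies on the virgin compression line:
S_c = C_c·H/(1+e₀)·log₁₀(σ'_f/σ'_0) = 0.28×4.7/(1+1.07)×log₁₀(239/134)
    = 0.63575 × 0.25129 = 0.1598 m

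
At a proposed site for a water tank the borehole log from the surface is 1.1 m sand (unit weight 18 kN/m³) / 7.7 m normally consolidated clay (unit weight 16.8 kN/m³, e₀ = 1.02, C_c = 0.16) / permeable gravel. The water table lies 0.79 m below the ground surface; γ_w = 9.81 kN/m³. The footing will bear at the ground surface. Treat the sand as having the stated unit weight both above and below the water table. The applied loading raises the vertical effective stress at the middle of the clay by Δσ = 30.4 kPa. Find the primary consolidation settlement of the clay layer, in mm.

Mid-depth of clay below the ground surface: z = 1.1 + 7.7/2 = 4.95 m.
Total vertical stress at mid-clay: σ_v = 18×1.1 + 16.8×3.85 = 84.48 kPa.
Pore pressure: u = 9.81×(4.95 − 0.79) = 40.81 kPa.
Initial effective stress: σ'_0 = σ_v − u = 84.48 − 40.81 = 43.67 kPa.
Final effective stress: σ'_f = σ'_0 + Δσ = 43.67 + 30.4 = 74.07 kPa.
Normally consolidated clay, so the full stress increment lies on the virgin compression line:
S_c = C_c·H/(1+e₀)·log₁₀(σ'_f/σ'_0) = 0.16×7.7/(1+1.02)×log₁₀(74.07/43.67)
    = 0.6099 × 0.22946 = 0.1399 m

S_c ≈ 140 mm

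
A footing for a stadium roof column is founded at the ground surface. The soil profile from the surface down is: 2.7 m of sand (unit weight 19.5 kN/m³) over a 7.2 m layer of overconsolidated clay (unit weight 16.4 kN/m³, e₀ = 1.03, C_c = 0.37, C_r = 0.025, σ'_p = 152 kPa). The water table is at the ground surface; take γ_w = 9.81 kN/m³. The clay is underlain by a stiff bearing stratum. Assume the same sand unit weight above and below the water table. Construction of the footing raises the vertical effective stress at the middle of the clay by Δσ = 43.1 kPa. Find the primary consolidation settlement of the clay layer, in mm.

S_c ≈ 24 mm

Mid-depth of clay below the ground surface: z = 2.7 + 7.2/2 = 6.3 m.
Total vertical stress at mid-clay: σ_v = 19.5×2.7 + 16.4×3.6 = 111.69 kPa.
Pore pressure: u = 9.81×(6.3 − 0) = 61.803 kPa.
Initial effective stress: σ'_0 = σ_v − u = 111.69 − 61.803 = 49.887 kPa.
Final effective stress: σ'_f = 49.887 + 43.1 = 92.987 kPa.
σ'_f = 92.987 ≤ σ'_p = 152 kPa, so the clay remains overconsolidated and only the recompression index applies:
S_c = C_r·H/(1+e₀)·log₁₀(σ'_f/σ'_0) = 0.025×7.2/2.03×log₁₀(92.987/49.887)
    = 0.08867 × 0.27043 = 0.02398 m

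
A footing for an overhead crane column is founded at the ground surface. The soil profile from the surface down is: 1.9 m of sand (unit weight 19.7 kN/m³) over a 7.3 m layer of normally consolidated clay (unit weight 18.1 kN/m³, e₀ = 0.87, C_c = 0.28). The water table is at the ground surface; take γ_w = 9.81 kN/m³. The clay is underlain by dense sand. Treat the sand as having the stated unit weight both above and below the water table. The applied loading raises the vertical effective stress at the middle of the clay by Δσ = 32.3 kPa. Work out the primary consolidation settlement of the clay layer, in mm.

S_c ≈ 240 mm

Mid-depth of clay below the ground surface: z = 1.9 + 7.3/2 = 5.55 m.
Total vertical stress at mid-clay: σ_v = 19.7×1.9 + 18.1×3.65 = 103.5 kPa.
Pore pressure: u = 9.81×(5.55 − 0) = 54.446 kPa.
Initial effective stress: σ'_0 = σ_v − u = 103.5 − 54.446 = 49.054 kPa.
Final effective stress: σ'_f = σ'_0 + Δσ = 49.054 + 32.3 = 81.354 kPa.
Normally consolidated clay, so the full stress increment lies on the virgin compression line:
S_c = C_c·H/(1+e₀)·log₁₀(σ'_f/σ'_0) = 0.28×7.3/(1+0.87)×log₁₀(81.354/49.054)
    = 1.093 × 0.2197 = 0.2401 m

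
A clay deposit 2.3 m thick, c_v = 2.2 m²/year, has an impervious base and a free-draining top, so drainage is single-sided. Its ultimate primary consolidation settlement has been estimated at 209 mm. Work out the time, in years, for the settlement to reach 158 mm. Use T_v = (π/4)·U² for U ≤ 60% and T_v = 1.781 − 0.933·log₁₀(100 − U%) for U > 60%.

Drainage path length: H_d = H = 2.3 m (single drainage).
U = S(t)/S_ult = 158/209 = 0.756.
U > 60%: T_v = 1.781 − 0.933·log₁₀(100 − 75.598) = 0.48653.
t = T_v·H_d²/c_v = 0.48653×2.3²/2.2 = 1.17 years.

t ≈ 1.17 years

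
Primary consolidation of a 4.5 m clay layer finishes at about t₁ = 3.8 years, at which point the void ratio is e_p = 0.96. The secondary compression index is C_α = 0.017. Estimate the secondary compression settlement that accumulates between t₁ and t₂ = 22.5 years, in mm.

S_s ≈ 30.1 mm

Secondary compression: S_s = C_α·H/(1+e_p)·log₁₀(t₂/t₁)
S_s = 0.017×4.5/(1+0.96)×log₁₀(22.5/3.8)
    = 0.03903 × 0.7724 = 0.03015 m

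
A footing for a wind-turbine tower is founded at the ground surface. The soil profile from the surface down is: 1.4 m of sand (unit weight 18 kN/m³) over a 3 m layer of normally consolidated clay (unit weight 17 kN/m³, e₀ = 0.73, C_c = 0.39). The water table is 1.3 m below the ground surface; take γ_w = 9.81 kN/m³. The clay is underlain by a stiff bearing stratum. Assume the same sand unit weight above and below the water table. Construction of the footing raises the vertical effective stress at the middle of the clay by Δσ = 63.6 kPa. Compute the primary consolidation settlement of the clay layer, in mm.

Mid-depth of clay below the ground surface: z = 1.4 + 3/2 = 2.9 m.
Total vertical stress at mid-clay: σ_v = 18×1.4 + 17×1.5 = 50.7 kPa.
Pore pressure: u = 9.81×(2.9 − 1.3) = 15.696 kPa.
Initial effective stress: σ'_0 = σ_v − u = 50.7 − 15.696 = 35.004 kPa.
Final effective stress: σ'_f = σ'_0 + Δσ = 35.004 + 63.6 = 98.604 kPa.
Normally consolidated clay, so the full stress increment lies on the virgin compression line:
S_c = C_c·H/(1+e₀)·log₁₀(σ'_f/σ'_0) = 0.39×3/(1+0.73)×log₁₀(98.604/35.004)
    = 0.6763 × 0.44978 = 0.3042 m

S_c ≈ 304 mm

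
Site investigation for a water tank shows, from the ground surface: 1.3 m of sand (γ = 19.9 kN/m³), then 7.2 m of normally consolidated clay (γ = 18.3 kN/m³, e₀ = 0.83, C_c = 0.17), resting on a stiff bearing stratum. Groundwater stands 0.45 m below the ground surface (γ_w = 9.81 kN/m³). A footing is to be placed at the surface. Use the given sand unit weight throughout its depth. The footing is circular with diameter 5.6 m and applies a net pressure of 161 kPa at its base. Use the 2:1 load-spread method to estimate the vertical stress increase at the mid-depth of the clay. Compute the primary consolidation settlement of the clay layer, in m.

Mid-depth of clay below the ground surface: z = 1.3 + 7.2/2 = 4.9 m.
Total vertical stress at mid-clay: σ_v = 19.9×1.3 + 18.3×3.6 = 91.75 kPa.
Pore pressure: u = 9.81×(4.9 − 0.45) = 43.655 kPa.
Initial effective stress: σ'_0 = σ_v − u = 91.75 − 43.655 = 48.095 kPa.
Stress increase at mid-clay by the 2:1 spreading method:
Δσ ≈ qD²/(D+z)² = 161×5.6²/(5.6+4.9)² = 45.796 kPa
Final effective stress: σ'_f = σ'_0 + Δσ = 48.095 + 45.796 = 93.891 kPa.
Normally consolidated clay, so the full stress increment lies on the virgin compression line:
S_c = C_c·H/(1+e₀)·log₁₀(σ'_f/σ'_0) = 0.17×7.2/(1+0.83)×log₁₀(93.891/48.095)
    = 0.66885 × 0.29052 = 0.1943 m

S_c ≈ 0.194 m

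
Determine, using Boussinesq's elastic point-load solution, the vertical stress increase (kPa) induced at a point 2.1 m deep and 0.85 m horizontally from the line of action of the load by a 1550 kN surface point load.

Δσ_z ≈ 115 kPa

Boussinesq vertical stress below a point load on an elastic half-space:
Δσ_z = 3P/(2πz²) · [1 + (r/z)²]^(−5/2)
r/z = 0.85/2.1 = 0.40476; [1+(r/z)²]^(−5/2) = 0.68434.
Δσ_z = 3×1550/(2π×2.1²) × 0.68434 = 167.82 × 0.68434 = 114.8 kPa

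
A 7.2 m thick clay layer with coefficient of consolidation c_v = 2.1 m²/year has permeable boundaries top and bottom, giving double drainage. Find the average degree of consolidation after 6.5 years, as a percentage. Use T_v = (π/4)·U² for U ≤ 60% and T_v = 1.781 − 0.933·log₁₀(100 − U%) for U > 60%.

Drainage path length: H_d = H/2 = 3.6 m (double drainage).
T_v = c_v·t/H_d² = 2.1×6.5/3.6² = 1.0532.
T_v = 1.0532 corresponds to the U > 60% branch:
U = 1 − 10^((1.781 − T_v)/0.933)/100 = 0.9397

U ≈ 94 %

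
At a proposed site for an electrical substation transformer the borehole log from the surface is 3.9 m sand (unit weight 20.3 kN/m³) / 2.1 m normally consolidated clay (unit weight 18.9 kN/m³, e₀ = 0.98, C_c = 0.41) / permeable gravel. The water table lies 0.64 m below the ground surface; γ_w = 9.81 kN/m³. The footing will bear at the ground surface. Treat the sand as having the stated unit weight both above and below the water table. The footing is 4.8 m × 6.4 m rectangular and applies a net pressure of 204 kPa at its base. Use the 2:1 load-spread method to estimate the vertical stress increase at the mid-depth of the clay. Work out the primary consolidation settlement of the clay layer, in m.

Mid-depth of clay below the ground surface: z = 3.9 + 2.1/2 = 4.95 m.
Total vertical stress at mid-clay: σ_v = 20.3×3.9 + 18.9×1.05 = 99.015 kPa.
Pore pressure: u = 9.81×(4.95 − 0.64) = 42.281 kPa.
Initial effective stress: σ'_0 = σ_v − u = 99.015 − 42.281 = 56.734 kPa.
Stress increase at mid-clay by the 2:1 spreading method:
Δσ = qBL/((B+z)(L+z)) = 204×4.8×6.4/((4.8+4.95)(6.4+4.95)) = 56.631 kPa
Final effective stress: σ'_f = σ'_0 + Δσ = 56.734 + 56.631 = 113.37 kPa.
Normally consolidated clay, so the full stress increment lies on the virgin compression line:
S_c = C_c·H/(1+e₀)·log₁₀(σ'_f/σ'_0) = 0.41×2.1/(1+0.98)×log₁₀(113.37/56.734)
    = 0.43485 × 0.30065 = 0.1307 m

S_c ≈ 0.131 m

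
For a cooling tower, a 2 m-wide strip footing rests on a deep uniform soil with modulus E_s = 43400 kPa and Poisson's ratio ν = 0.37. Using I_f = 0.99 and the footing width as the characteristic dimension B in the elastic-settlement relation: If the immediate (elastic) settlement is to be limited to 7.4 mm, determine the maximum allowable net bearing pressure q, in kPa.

S_e = q·B·(1−ν²)/E_s · I_f  ⇒  q = S_e·E_s / (B·(1−ν²)·I_f).
q = 0.0074 × 43400 / (2 × 0.8631 × 0.99) = 187.9 kPa

q ≈ 188 kPa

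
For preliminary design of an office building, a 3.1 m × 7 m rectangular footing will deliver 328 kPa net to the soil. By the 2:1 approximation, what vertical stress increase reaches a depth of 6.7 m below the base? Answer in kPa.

By the 2:1 method the load spreads at 1 horizontal : 2 vertical, so at depth z the loaded area has grown by z in each plan dimension:
Δσ = qBL/((B+z)(L+z)) = 328×3.1×7/((3.1+6.7)(7+6.7)) = 53.014 kPa

Δσ_z ≈ 53 kPa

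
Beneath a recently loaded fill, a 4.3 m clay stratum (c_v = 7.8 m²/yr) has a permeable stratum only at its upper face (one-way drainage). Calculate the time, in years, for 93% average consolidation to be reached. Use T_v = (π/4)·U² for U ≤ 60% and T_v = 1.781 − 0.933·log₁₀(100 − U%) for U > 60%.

Drainage path length: H_d = H = 4.3 m (single drainage).
U > 60%: T_v = 1.781 − 0.933·log₁₀(100 − 93) = 0.99252.
t = T_v·H_d²/c_v = 0.99252×4.3²/7.8 = 2.353 years.

t ≈ 2.35 years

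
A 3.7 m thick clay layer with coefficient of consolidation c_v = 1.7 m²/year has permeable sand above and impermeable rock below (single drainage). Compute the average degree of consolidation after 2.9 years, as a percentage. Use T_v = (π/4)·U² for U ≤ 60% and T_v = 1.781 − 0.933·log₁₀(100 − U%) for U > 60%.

U ≈ 66.7 %

Drainage path length: H_d = H = 3.7 m (single drainage).
T_v = c_v·t/H_d² = 1.7×2.9/3.7² = 0.36012.
T_v = 0.36012 corresponds to the U > 60% branch:
U = 1 − 10^((1.781 − T_v)/0.933)/100 = 0.6666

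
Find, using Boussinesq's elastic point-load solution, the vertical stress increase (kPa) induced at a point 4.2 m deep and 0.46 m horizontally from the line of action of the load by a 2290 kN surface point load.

Boussinesq vertical stress below a point load on an elastic half-space:
Δσ_z = 3P/(2πz²) · [1 + (r/z)²]^(−5/2)
r/z = 0.46/4.2 = 0.10952; [1+(r/z)²]^(−5/2) = 0.97063.
Δσ_z = 3×2290/(2π×4.2²) × 0.97063 = 61.984 × 0.97063 = 60.16 kPa

Δσ_z ≈ 60.2 kPa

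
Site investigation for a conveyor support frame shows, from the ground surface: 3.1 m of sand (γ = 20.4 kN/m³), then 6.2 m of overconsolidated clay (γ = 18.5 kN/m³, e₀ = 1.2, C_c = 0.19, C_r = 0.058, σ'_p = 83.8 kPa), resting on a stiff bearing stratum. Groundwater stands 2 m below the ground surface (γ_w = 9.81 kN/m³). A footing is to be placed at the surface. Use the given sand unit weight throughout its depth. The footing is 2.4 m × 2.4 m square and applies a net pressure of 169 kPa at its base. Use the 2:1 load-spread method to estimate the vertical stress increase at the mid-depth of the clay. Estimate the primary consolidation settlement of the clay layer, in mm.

Mid-depth of clay below the ground surface: z = 3.1 + 6.2/2 = 6.2 m.
Total vertical stress at mid-clay: σ_v = 20.4×3.1 + 18.5×3.1 = 120.59 kPa.
Pore pressure: u = 9.81×(6.2 − 2) = 41.202 kPa.
Initial effective stress: σ'_0 = σ_v − u = 120.59 − 41.202 = 79.388 kPa.
Stress increase at mid-clay by the 2:1 spreading method:
Δσ = qBL/((B+z)(L+z)) = 169×2.4×2.4/((2.4+6.2)(2.4+6.2)) = 13.162 kPa
Final effective stress: σ'_f = 79.388 + 13.162 = 92.55 kPa.
σ'_f = 92.55 > σ'_p = 83.8 kPa, so the stress path crosses the preconsolidation pressure — recompression up to σ'_p, then virgin compression beyond:
S_c = H/(1+e₀)·[C_r·log₁₀(σ'_p/σ'_0) + C_c·log₁₀(σ'_f/σ'_p)]
    = 6.2/2.2 × [0.058×log₁₀(83.8/79.388) + 0.19×log₁₀(92.55/83.8)]
    = 2.8182 × [0.0013624 + 0.0081952] = 0.02694 m

S_c ≈ 26.9 mm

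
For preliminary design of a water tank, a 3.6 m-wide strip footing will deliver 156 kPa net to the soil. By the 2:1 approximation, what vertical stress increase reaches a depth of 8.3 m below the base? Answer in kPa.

By the 2:1 method the load spreads at 1 horizontal : 2 vertical, so at depth z the loaded area has grown by z in each plan dimension:
Δσ = qB/(B+z) = 156×3.6/(3.6+8.3) = 47.193 kPa

Δσ_z ≈ 47.2 kPa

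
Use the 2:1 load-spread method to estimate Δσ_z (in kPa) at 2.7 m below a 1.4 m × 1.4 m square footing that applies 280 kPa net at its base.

Δσ_z ≈ 32.6 kPa

By the 2:1 method the load spreads at 1 horizontal : 2 vertical, so at depth z the loaded area has grown by z in each plan dimension:
Δσ = qBL/((B+z)(L+z)) = 280×1.4×1.4/((1.4+2.7)(1.4+2.7)) = 32.647 kPa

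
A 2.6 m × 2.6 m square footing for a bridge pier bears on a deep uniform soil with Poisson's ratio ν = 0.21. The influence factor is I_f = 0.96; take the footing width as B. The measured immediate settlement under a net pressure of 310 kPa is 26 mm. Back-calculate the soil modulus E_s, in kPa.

S_e = q·B·(1−ν²)/E_s · I_f  ⇒  E_s = q·B·(1−ν²)·I_f / S_e.
E_s = 310 × 2.6 × 0.9559 × 0.96 / 0.026 = 28450 kPa

E_s ≈ 28400 kPa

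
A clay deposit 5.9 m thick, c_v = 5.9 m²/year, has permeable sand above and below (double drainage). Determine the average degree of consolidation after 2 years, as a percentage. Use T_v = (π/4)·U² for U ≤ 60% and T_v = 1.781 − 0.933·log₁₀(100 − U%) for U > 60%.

Drainage path length: H_d = H/2 = 2.95 m (double drainage).
T_v = c_v·t/H_d² = 5.9×2/2.95² = 1.3559.
T_v = 1.3559 corresponds to the U > 60% branch:
U = 1 − 10^((1.781 − T_v)/0.933)/100 = 0.9714

U ≈ 97.1 %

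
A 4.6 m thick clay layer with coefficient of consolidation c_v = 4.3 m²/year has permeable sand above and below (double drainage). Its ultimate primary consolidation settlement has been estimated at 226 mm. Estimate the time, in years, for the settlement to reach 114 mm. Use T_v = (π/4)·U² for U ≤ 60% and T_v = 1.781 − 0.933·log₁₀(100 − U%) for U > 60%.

Drainage path length: H_d = H/2 = 2.3 m (double drainage).
U = S(t)/S_ult = 114/226 = 0.5044.
U ≤ 60%: T_v = (π/4)·U² = (π/4)×0.50442² = 0.19984.
t = T_v·H_d²/c_v = 0.19984×2.3²/4.3 = 0.2458 years.

t ≈ 0.246 years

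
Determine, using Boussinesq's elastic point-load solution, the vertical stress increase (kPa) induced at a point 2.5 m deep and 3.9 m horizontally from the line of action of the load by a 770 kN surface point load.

Boussinesq vertical stress below a point load on an elastic half-space:
Δσ_z = 3P/(2πz²) · [1 + (r/z)²]^(−5/2)
r/z = 3.9/2.5 = 1.56; [1+(r/z)²]^(−5/2) = 0.045775.
Δσ_z = 3×770/(2π×2.5²) × 0.045775 = 58.824 × 0.045775 = 2.693 kPa

Δσ_z ≈ 2.69 kPa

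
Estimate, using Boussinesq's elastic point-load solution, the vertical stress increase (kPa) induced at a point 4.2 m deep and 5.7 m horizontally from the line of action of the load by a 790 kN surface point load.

Δσ_z ≈ 1.57 kPa

Boussinesq vertical stress below a point load on an elastic half-space:
Δσ_z = 3P/(2πz²) · [1 + (r/z)²]^(−5/2)
r/z = 5.7/4.2 = 1.3571; [1+(r/z)²]^(−5/2) = 0.073452.
Δσ_z = 3×790/(2π×4.2²) × 0.073452 = 21.383 × 0.073452 = 1.571 kPa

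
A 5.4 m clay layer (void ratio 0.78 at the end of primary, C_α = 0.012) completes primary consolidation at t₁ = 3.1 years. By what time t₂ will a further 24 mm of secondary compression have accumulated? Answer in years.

S_s = C_α·H/(1+e_p)·log₁₀(t₂/t₁) ⇒ log₁₀(t₂/t₁) = S_s·(1+e_p)/(C_α·H).
log₁₀(t₂/t₁) = 0.024 × (1+0.78) / (0.012×5.4) = 0.6593
t₂ = t₁ × 10^0.6593 = 3.1 × 4.563 = 14.15 years

t₂ ≈ 14.1 years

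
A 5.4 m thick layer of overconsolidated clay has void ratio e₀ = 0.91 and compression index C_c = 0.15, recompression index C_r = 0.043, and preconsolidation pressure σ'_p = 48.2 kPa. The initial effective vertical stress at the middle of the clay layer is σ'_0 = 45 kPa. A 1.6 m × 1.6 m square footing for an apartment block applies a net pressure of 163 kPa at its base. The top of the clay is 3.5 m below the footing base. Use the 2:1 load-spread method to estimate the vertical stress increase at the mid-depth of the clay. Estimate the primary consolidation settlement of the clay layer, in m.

S_c ≈ 0.0171 m

Mid-depth of clay below the footing base: z = 3.5 + 5.4/2 = 6.2 m.
Stress increase at mid-clay by the 2:1 spreading method:
Δσ = qBL/((B+z)(L+z)) = 163×1.6×1.6/((1.6+6.2)(1.6+6.2)) = 6.8586 kPa
Final effective stress: σ'_f = 45 + 6.8586 = 51.859 kPa.
σ'_f = 51.859 > σ'_p = 48.2 kPa, so the stress path crosses the preconsolidation pressure — recompression up to σ'_p, then virgin compression beyond:
S_c = H/(1+e₀)·[C_r·log₁₀(σ'_p/σ'_0) + C_c·log₁₀(σ'_f/σ'_p)]
    = 5.4/1.91 × [0.043×log₁₀(48.2/45) + 0.15×log₁₀(51.859/48.2)]
    = 2.8272 × [0.0012829 + 0.0047666] = 0.0171 m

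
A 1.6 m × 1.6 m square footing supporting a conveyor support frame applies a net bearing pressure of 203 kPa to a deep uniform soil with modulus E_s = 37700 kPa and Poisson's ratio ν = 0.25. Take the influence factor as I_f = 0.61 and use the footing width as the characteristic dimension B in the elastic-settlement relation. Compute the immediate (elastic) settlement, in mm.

Immediate (elastic) settlement: S_e = q·B·(1−ν²)/E_s · I_f.
S_e = 203 × 1.6 × (1 − 0.25²) / 37700 × 0.61
    = 203 × 1.6 × 0.9375 / 37700 × 0.61
    = 0.004927 m = 4.927 mm

S_e ≈ 4.93 mm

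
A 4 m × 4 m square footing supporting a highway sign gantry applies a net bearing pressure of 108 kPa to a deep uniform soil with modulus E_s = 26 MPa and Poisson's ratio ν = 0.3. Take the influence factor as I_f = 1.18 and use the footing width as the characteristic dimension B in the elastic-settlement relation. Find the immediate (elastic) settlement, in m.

S_e ≈ 0.0178 m

Immediate (elastic) settlement: S_e = q·B·(1−ν²)/E_s · I_f.
E_s = 26 MPa = 26000 kPa.
S_e = 108 × 4 × (1 − 0.3²) / 26000 × 1.18
    = 108 × 4 × 0.91 / 26000 × 1.18
    = 0.01784 m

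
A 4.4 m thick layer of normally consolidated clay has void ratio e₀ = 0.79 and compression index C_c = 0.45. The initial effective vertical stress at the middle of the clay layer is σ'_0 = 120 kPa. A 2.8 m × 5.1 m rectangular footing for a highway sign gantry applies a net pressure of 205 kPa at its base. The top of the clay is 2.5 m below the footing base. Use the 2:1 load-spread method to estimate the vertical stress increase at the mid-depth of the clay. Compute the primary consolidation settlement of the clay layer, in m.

Mid-depth of clay below the footing base: z = 2.5 + 4.4/2 = 4.7 m.
Stress increase at mid-clay by the 2:1 spreading method:
Δσ = qBL/((B+z)(L+z)) = 205×2.8×5.1/((2.8+4.7)(5.1+4.7)) = 39.829 kPa
Final effective stress: σ'_f = σ'_0 + Δσ = 120 + 39.829 = 159.83 kPa.
Normally consolidated clay, so the full stress increment lies on the virgin compression line:
S_c = C_c·H/(1+e₀)·log₁₀(σ'_f/σ'_0) = 0.45×4.4/(1+0.79)×log₁₀(159.83/120)
    = 1.1061 × 0.12448 = 0.1377 m

S_c ≈ 0.138 m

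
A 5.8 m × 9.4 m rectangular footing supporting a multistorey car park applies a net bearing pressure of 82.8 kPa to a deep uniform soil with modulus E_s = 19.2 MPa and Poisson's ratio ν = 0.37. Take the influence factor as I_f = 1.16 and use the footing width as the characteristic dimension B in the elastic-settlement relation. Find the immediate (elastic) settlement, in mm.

S_e ≈ 25 mm

Immediate (elastic) settlement: S_e = q·B·(1−ν²)/E_s · I_f.
E_s = 19.2 MPa = 19200 kPa.
S_e = 82.8 × 5.8 × (1 − 0.37²) / 19200 × 1.16
    = 82.8 × 5.8 × 0.8631 / 19200 × 1.16
    = 0.02504 m = 25.04 mm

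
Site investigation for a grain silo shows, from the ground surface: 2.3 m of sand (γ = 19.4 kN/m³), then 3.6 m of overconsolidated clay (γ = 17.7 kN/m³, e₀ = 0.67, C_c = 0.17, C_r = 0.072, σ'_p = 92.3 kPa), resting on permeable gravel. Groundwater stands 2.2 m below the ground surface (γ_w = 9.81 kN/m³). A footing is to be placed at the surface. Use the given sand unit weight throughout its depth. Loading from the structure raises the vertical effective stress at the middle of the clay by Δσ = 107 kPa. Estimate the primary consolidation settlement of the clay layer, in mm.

S_c ≈ 124 mm

Mid-depth of clay below the ground surface: z = 2.3 + 3.6/2 = 4.1 m.
Total vertical stress at mid-clay: σ_v = 19.4×2.3 + 17.7×1.8 = 76.48 kPa.
Pore pressure: u = 9.81×(4.1 − 2.2) = 18.639 kPa.
Initial effective stress: σ'_0 = σ_v − u = 76.48 − 18.639 = 57.841 kPa.
Final effective stress: σ'_f = 57.841 + 107 = 164.84 kPa.
σ'_f = 164.84 > σ'_p = 92.3 kPa, so the stress path crosses the preconsolidation pressure — recompression up to σ'_p, then virgin compression beyond:
S_c = H/(1+e₀)·[C_r·log₁₀(σ'_p/σ'_0) + C_c·log₁₀(σ'_f/σ'_p)]
    = 3.6/1.67 × [0.072×log₁₀(92.3/57.841) + 0.17×log₁₀(164.84/92.3)]
    = 2.1557 × [0.014614 + 0.042816] = 0.1238 m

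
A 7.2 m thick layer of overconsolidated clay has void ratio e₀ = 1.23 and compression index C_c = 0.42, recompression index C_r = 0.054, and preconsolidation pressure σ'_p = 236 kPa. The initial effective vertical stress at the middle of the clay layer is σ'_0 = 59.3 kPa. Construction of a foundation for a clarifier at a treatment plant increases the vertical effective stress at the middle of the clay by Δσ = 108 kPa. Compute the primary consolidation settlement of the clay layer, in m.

Final effective stress: σ'_f = 59.3 + 108 = 167.3 kPa.
σ'_f = 167.3 ≤ σ'_p = 236 kPa, so the clay remains overconsolidated and only the recompression index applies:
S_c = C_r·H/(1+e₀)·log₁₀(σ'_f/σ'_0) = 0.054×7.2/2.23×log₁₀(167.3/59.3)
    = 0.17435 × 0.45044 = 0.07853 m

S_c ≈ 0.0785 m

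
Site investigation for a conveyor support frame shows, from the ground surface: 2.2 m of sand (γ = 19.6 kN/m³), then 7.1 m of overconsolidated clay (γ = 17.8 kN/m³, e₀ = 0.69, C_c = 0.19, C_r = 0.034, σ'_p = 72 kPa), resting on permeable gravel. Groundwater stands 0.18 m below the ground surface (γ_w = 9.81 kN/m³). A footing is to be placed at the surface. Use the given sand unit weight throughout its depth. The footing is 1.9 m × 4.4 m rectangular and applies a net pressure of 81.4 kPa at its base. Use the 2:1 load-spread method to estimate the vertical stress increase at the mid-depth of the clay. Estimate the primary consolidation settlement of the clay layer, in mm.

S_c ≈ 9.72 mm

Mid-depth of clay below the ground surface: z = 2.2 + 7.1/2 = 5.75 m.
Total vertical stress at mid-clay: σ_v = 19.6×2.2 + 17.8×3.55 = 106.31 kPa.
Pore pressure: u = 9.81×(5.75 − 0.18) = 54.642 kPa.
Initial effective stress: σ'_0 = σ_v − u = 106.31 − 54.642 = 51.668 kPa.
Stress increase at mid-clay by the 2:1 spreading method:
Δσ = qBL/((B+z)(L+z)) = 81.4×1.9×4.4/((1.9+5.75)(4.4+5.75)) = 8.764 kPa
Final effective stress: σ'_f = 51.668 + 8.764 = 60.432 kPa.
σ'_f = 60.432 ≤ σ'_p = 72 kPa, so the clay remains overconsolidated and only the recompression index applies:
S_c = C_r·H/(1+e₀)·log₁₀(σ'_f/σ'_0) = 0.034×7.1/1.69×log₁₀(60.432/51.668)
    = 0.14284 × 0.068045 = 0.00972 m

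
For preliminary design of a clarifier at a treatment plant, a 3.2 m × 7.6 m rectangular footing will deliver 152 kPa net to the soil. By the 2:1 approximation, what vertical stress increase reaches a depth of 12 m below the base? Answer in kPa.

Δσ_z ≈ 12.4 kPa

By the 2:1 method the load spreads at 1 horizontal : 2 vertical, so at depth z the loaded area has grown by z in each plan dimension:
Δσ = qBL/((B+z)(L+z)) = 152×3.2×7.6/((3.2+12)(7.6+12)) = 12.408 kPa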